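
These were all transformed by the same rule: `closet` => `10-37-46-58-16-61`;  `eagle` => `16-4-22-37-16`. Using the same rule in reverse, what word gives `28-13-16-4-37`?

ideal

c(#3)→10 and l(#12)→37: differences scale by 3, so n = 3·pos + 1. Each letter becomes 3×(its alphabet position, a=1..z=26) + 1.
Undoing it on 28-13-16-4-37: 28→(28−1)÷3=9=i, 13→(13−1)÷3=4=d, 16→(16−1)÷3=5=e, 4→(4−1)÷3=1=a, 37→(37−1)÷3=12=l.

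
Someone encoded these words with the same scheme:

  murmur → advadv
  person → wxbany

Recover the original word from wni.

The output letters match the input read backwards, each shifted +9: murmur reversed is rumrum. The word is reversed, then every letter is shifted forward by 9.
Decoding wni: shift back: w−9=n, n−9=e, i−9=z → nez; then reverse → zen.

zen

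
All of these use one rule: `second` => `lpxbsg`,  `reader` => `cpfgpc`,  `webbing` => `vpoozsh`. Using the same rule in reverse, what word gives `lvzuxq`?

switch

Treating letters as 0–25, the rule is x ↦ 9x + 5 (mod 26).
Undoing it on lvzuxq: l(11)→3·(11−5)≡18=s; v(21)→3·(21−5)≡22=w; z(25)→3·(25−5)≡8=i; u(20)→3·(20−5)≡19=t; x(23)→3·(23−5)≡2=c; q(16)→3·(16−5)≡7=h (all mod 26).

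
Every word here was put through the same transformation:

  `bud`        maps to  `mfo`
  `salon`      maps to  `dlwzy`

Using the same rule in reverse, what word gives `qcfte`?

fruit

It's a constant shift of +11 (ROT11).
Undoing it on qcfte: q−11=f, c−11=r, f−11=u, t−11=i, e−11=t.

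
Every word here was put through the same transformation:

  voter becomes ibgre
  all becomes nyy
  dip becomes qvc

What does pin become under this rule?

cva

Compare letters: v→i is +13, o→b is +13, t→g is +13 — a constant shift. Each letter is shifted forward by 13 in the alphabet (a Caesar shift of +13).
Applying it to pin: p+13=c, i+13=v, n+13=a.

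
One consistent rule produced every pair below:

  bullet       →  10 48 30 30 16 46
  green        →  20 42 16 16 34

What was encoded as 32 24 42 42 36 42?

mirror

b(#2)→10 and u(#21)→48: differences scale by 2, so n = 2·pos + 6. The formula is n = 2×(alphabet index, a=1) + 6.
Decoding 32 24 42 42 36 42: 32→(32−6)÷2=13=m, 24→(24−6)÷2=9=i, 42→(42−6)÷2=18=r, 42→(42−6)÷2=18=r, 36→(36−6)÷2=15=o, 42→(42−6)÷2=18=r.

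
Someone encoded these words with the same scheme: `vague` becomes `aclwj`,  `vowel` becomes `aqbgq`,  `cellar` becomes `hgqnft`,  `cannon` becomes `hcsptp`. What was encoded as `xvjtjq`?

Shifts by position in vague: pos 0: v→a (+5), pos 1: a→c (+2), pos 2: g→l (+5), pos 3: u→w (+2) — repeating every 2. It's a Vigenère-style cipher with numeric key [5,2]: position i shifts by key[i mod 2].
Decoding xvjtjq: x−5=s, v−2=t, j−5=e, t−2=r, j−5=e, q−2=o.

stereo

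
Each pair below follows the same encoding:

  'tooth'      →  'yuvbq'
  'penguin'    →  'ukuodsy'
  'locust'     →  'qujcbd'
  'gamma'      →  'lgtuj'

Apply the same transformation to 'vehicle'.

The shift increases by 1 at each position, starting from +5: 5, 6, 7, ….
Applying it to vehicle: v+5=a, e+6=k, h+7=o, i+8=q, c+9=l, l+10=v, e+11=p.

akoqlvp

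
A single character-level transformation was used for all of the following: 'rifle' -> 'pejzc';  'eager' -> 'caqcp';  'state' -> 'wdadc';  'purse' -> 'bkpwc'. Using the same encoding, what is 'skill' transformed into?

wsezz

r(17)→p(15) and i(8)→e(4) fit y≡7x+0 (mod 26); the inverse of 7 mod 26 is 15. This is an affine cipher: with a=0,…,z=25, each position x becomes (7x+0) mod 26.
On skill: s(18)→7·18+0≡22=w; k(10)→7·10+0≡18=s; i(8)→7·8+0≡4=e; l(11)→7·11+0≡25=z; l(11)→7·11+0≡25=z (all mod 26).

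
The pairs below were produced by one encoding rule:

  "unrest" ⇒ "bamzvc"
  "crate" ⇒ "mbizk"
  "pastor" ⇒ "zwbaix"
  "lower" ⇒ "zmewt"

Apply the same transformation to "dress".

The output letters match the input read backwards, each shifted +8: unrest reversed is tsernu. Two steps: reverse the string, then apply a Caesar shift of +8.
On dress: reverse → sserd; then shift: s+8=a, s+8=a, e+8=m, r+8=z, d+8=l.

aamzl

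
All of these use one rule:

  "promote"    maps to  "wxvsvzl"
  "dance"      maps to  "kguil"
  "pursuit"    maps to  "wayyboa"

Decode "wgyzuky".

Shifts by position in promote: pos 0: p→w (+7), pos 1: r→x (+6), pos 2: o→v (+7), pos 3: m→s (+6) — repeating every 2. A repeating key of period 2 is used — shifts +7, +6 over and over.
Decoding wgyzuky: w−7=p, g−6=a, y−7=r, z−6=t, u−7=n, k−6=e, y−7=r.

partner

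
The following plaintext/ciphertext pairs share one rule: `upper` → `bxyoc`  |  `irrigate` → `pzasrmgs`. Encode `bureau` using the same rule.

icaolg

In upper: u→b is +7, p→x is +8, p→y is +9, e→o is +10 — the shift increases by 1 each position. The shift increases by 1 at each position, starting from +7: 7, 8, 9, ….
Applying it to bureau: b+7=i, u+8=c, r+9=a, e+10=o, a+11=l, u+12=g.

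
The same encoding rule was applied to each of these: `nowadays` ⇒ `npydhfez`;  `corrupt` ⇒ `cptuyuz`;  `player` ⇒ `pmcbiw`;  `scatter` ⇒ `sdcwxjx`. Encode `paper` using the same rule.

The shift increases by 1 at each position, starting from +0: 0, 1, 2, ….
For paper: p+0=p, a+1=b, p+2=r, e+3=h, r+4=v.

pbrhv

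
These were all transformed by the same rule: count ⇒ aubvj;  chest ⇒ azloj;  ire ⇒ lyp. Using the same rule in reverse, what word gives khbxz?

The output letters match the input read backwards, each shifted +7: count reversed is tnuoc. The word is reversed, then every letter is shifted forward by 7.
Undoing it on khbxz: shift back: k−7=d, h−7=a, b−7=u, x−7=q, z−7=s → dauqs; then reverse → squad.

squad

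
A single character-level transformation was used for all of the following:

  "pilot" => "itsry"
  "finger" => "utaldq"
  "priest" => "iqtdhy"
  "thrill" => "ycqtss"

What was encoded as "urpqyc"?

p(15)→i(8) and i(8)→t(19) fit y≡17x+13 (mod 26); the inverse of 17 mod 26 is 23. Treating letters as 0–25, the rule is x ↦ 17x + 13 (mod 26).
Decoding urpqyc: u(20)→23·(20−13)≡5=f; r(17)→23·(17−13)≡14=o; p(15)→23·(15−13)≡20=u; q(16)→23·(16−13)≡17=r; y(24)→23·(24−13)≡19=t; c(2)→23·(2−13)≡7=h (all mod 26).

fourth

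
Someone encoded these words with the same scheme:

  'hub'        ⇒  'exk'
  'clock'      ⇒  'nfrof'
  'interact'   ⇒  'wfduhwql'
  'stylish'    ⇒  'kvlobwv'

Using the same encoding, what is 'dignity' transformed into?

bwlqjlg

The output letters match the input read backwards, each shifted +3: hub reversed is buh. The word is reversed, then every letter is shifted forward by 3.
On dignity: reverse → ytingid; then shift: y+3=b, t+3=w, i+3=l, n+3=q, g+3=j, i+3=l, d+3=g.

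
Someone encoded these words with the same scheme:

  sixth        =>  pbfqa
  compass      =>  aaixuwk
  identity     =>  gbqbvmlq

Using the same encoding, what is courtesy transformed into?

gambzcwk

Two steps: reverse the string, then apply a Caesar shift of +8.
On courtesy: reverse → ysetruoc; then shift: y+8=g, s+8=a, e+8=m, t+8=b, r+8=z, u+8=c, o+8=w, c+8=k.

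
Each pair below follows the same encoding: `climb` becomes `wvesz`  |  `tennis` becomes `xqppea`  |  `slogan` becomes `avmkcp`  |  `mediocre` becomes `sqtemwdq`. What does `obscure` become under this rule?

mzawudq

Each letter's alphabet position (a=0..z=25) is mapped through 23·x+2 mod 26 — an affine cipher.
Applying it to obscure: o(14)→23·14+2≡12=m; b(1)→23·1+2≡25=z; s(18)→23·18+2≡0=a; c(2)→23·2+2≡22=w; u(20)→23·20+2≡20=u; r(17)→23·17+2≡3=d; e(4)→23·4+2≡16=q (all mod 26).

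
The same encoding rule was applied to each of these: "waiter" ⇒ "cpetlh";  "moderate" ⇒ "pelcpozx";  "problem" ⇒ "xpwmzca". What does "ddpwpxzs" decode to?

Read the word backwards and shift each letter +11.
Undoing it on ddpwpxzs: shift back: d−11=s, d−11=s, p−11=e, w−11=l, p−11=e, x−11=m, z−11=o, s−11=h → sselemoh; then reverse → homeless.

homeless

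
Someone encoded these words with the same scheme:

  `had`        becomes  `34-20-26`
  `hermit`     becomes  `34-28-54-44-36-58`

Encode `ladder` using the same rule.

42-20-26-26-28-54

The formula is n = 2×(alphabet index, a=1) + 18.
For ladder: l=12→42, a=1→20, d=4→26, d=4→26, e=5→28, r=18→54.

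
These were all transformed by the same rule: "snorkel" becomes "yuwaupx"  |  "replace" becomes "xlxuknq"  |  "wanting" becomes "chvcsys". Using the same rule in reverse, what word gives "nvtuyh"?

hollow

In snorkel: s→y is +6, n→u is +7, o→w is +8, r→a is +9 — the shift increases by 1 each position. The shift increases by 1 at each position, starting from +6: 6, 7, 8, ….
Decoding nvtuyh: n−6=h, v−7=o, t−8=l, u−9=l, y−10=o, h−11=w.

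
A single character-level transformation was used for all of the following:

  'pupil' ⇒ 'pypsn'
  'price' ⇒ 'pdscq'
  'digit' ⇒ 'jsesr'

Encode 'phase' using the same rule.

plokq

This is an affine cipher: with a=0,…,z=25, each position x becomes (7x+14) mod 26.
On phase: p(15)→7·15+14≡15=p; h(7)→7·7+14≡11=l; a(0)→7·0+14≡14=o; s(18)→7·18+14≡10=k; e(4)→7·4+14≡16=q (all mod 26).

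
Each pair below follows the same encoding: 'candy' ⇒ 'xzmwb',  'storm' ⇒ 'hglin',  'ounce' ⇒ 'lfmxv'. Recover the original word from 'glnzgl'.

tomato

Each pair mirrors across the alphabet (c↔x, a↔z, n↔m): positions sum to 25. Letters are reflected about the middle of the alphabet (position → 25−position): Atbash.
Undoing it on glnzgl: g↔t, l↔o, n↔m, z↔a, g↔t, l↔o.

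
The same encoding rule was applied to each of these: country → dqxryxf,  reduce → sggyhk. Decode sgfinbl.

receive

In country: c→d is +1, o→q is +2, u→x is +3, n→r is +4 — the shift increases by 1 each position. The shift increases by 1 at each position, starting from +1: 1, 2, 3, ….
Undoing it on sgfinbl: s−1=r, g−2=e, f−3=c, i−4=e, n−5=i, b−6=v, l−7=e.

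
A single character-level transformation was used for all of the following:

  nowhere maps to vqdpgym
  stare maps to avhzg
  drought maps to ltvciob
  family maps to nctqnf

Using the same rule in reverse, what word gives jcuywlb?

banquet

It's a Vigenère-style cipher with numeric key [8,2,7]: position i shifts by key[i mod 3].
Decoding jcuywlb: j−8=b, c−2=a, u−7=n, y−8=q, w−2=u, l−7=e, b−8=t.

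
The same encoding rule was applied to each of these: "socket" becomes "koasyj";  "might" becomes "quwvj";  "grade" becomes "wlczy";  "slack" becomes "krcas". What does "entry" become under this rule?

ypjle

s(18)→k(10) and o(14)→o(14) fit y≡25x+2 (mod 26); the inverse of 25 mod 26 is 25. This is an affine cipher: with a=0,…,z=25, each position x becomes (25x+2) mod 26.
On entry: e(4)→25·4+2≡24=y; n(13)→25·13+2≡15=p; t(19)→25·19+2≡9=j; r(17)→25·17+2≡11=l; y(24)→25·24+2≡4=e (all mod 26).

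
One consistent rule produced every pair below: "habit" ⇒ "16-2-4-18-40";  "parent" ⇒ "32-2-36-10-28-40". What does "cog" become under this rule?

6-30-14

With a=1..z=26, the number is 2·pos.
For cog: c=3→6, o=15→30, g=7→14.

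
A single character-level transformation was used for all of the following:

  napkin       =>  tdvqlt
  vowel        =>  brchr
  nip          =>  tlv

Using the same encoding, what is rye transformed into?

xeh

The shift depends on letter class: consonant n→t is +6, but vowel a→d is +3. The rule splits by letter class: vowels +3, consonants +6.
On rye: r(cons)+6=x, y(cons)+6=e, e(vowel)+3=h.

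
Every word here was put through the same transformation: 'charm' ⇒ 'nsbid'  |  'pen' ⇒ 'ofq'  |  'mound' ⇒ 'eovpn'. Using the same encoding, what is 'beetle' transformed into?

The output letters match the input read backwards, each shifted +1: charm reversed is mrahc. The word is reversed, then every letter is shifted forward by 1.
On beetle: reverse → elteeb; then shift: e+1=f, l+1=m, t+1=u, e+1=f, e+1=f, b+1=c.

fmuffc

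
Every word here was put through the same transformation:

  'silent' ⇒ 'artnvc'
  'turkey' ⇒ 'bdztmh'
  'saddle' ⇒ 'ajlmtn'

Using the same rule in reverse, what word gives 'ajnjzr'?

Shifts by position in silent: pos 0: s→a (+8), pos 1: i→r (+9), pos 2: l→t (+8), pos 3: e→n (+9) — repeating every 2. The shifts repeat in a cycle of length 2: positions 0,1,… shift by +8, +9, then the pattern repeats.
Undoing it on ajnjzr: a−8=s, j−9=a, n−8=f, j−9=a, z−8=r, r−9=i.

safari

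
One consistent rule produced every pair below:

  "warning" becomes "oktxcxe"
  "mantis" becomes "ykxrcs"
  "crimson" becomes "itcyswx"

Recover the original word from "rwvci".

w(22)→o(14) and a(0)→k(10) fit y≡25x+10 (mod 26); the inverse of 25 mod 26 is 25. Treating letters as 0–25, the rule is x ↦ 25x + 10 (mod 26).
Decoding rwvci: r(17)→25·(17−10)≡19=t; w(22)→25·(22−10)≡14=o; v(21)→25·(21−10)≡15=p; c(2)→25·(2−10)≡8=i; i(8)→25·(8−10)≡2=c (all mod 26).

topic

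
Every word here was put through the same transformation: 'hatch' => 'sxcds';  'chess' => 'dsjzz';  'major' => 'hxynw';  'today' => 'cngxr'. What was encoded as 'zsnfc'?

shout

Treating letters as 0–25, the rule is x ↦ 3x + 23 (mod 26).
Reversing it on zsnfc: z(25)→9·(25−23)≡18=s; s(18)→9·(18−23)≡7=h; n(13)→9·(13−23)≡14=o; f(5)→9·(5−23)≡20=u; c(2)→9·(2−23)≡19=t (all mod 26).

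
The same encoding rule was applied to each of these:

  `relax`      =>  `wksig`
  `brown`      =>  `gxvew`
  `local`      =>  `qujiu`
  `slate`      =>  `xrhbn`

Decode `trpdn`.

In relax: r→w is +5, e→k is +6, l→s is +7, a→i is +8 — the shift increases by 1 each position. Letter i (0-indexed) is shifted by i+5, so successive shifts are 5, 6, 7, ….
Reversing it on trpdn: t−5=o, r−6=l, p−7=i, d−8=v, n−9=e.

olive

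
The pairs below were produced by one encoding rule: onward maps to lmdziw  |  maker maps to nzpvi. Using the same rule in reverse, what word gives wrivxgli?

director

Each pair mirrors across the alphabet (o↔l, n↔m, w↔d): positions sum to 25. This is the alphabet-reversal cipher (Atbash): a becomes z, b becomes y, etc.
Undoing it on wrivxgli: w↔d, r↔i, i↔r, v↔e, x↔c, g↔t, l↔o, i↔r.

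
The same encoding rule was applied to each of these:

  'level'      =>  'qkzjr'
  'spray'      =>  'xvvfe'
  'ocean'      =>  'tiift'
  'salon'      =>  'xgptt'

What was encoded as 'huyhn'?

couch

A repeating key of period 3 is used — shifts +5, +6, +4 over and over.
Undoing it on huyhn: h−5=c, u−6=o, y−4=u, h−5=c, n−6=h.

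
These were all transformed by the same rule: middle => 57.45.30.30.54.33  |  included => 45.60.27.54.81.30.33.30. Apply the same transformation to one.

63.60.33

m(#13)→57 and i(#9)→45: differences scale by 3, so n = 3·pos + 18. With a=1..z=26, the number is 3·pos + 18.
Applying it to one: o=15→63, n=14→60, e=5→33.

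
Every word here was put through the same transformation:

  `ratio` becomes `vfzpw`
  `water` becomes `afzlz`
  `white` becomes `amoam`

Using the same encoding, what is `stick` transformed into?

wyojs

In ratio: r→v is +4, a→f is +5, t→z is +6, i→p is +7 — the shift increases by 1 each position. Each letter shifts forward by (position + 4), i.e. 4, 5, 6, … — the shift grows by one for each successive letter.
Applying it to stick: s+4=w, t+5=y, i+6=o, c+7=j, k+8=s.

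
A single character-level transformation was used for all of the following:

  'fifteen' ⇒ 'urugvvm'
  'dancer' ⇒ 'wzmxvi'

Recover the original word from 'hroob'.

silly

Each pair mirrors across the alphabet (f↔u, i↔r, f↔u): positions sum to 25. Each letter is replaced by its mirror in the alphabet: a↔z, b↔y, c↔x, and so on (the Atbash cipher).
Reversing it on hroob: h↔s, r↔i, o↔l, o↔l, b↔y.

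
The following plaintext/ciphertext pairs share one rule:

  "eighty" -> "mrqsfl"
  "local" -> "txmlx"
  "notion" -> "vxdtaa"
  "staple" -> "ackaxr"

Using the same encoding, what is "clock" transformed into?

In eighty: e→m is +8, i→r is +9, g→q is +10, h→s is +11 — the shift increases by 1 each position. Letter i (0-indexed) is shifted by i+8, so successive shifts are 8, 9, 10, ….
Applying it to clock: c+8=k, l+9=u, o+10=y, c+11=n, k+12=w.

kuynw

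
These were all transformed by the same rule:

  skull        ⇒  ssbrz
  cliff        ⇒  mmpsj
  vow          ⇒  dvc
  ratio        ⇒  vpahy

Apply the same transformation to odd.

kkv

The output letters match the input read backwards, each shifted +7: skull reversed is lluks. Two steps: reverse the string, then apply a Caesar shift of +7.
On odd: reverse → ddo; then shift: d+7=k, d+7=k, o+7=v.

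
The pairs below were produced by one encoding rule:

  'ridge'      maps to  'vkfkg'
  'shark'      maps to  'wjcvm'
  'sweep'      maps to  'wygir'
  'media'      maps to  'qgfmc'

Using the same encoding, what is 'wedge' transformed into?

Shifts by position in ridge: pos 0: r→v (+4), pos 1: i→k (+2), pos 2: d→f (+2), pos 3: g→k (+4), pos 4: e→g (+2) — repeating every 3. It's a Vigenère-style cipher with numeric key [4,2,2]: position i shifts by key[i mod 3].
For wedge: w+4=a, e+2=g, d+2=f, g+4=k, e+2=g.

agfkg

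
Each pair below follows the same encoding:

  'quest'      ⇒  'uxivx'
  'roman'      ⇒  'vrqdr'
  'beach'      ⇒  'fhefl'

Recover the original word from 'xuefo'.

track

Shifts by position in quest: pos 0: q→u (+4), pos 1: u→x (+3), pos 2: e→i (+4), pos 3: s→v (+3) — repeating every 2. The shifts repeat in a cycle of length 2: positions 0,1,… shift by +4, +3, then the pattern repeats.
Reversing it on xuefo: x−4=t, u−3=r, e−4=a, f−3=c, o−4=k.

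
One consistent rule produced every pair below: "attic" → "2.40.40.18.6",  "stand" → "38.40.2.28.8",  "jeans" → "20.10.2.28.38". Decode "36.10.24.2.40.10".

relate

a(#1)→2 and t(#20)→40: differences scale by 2, so n = 2·pos + 0. Each letter becomes 2×(its alphabet position, a=1..z=26).
Decoding 36.10.24.2.40.10: 36→(36−0)÷2=18=r, 10→(10−0)÷2=5=e, 24→(24−0)÷2=12=l, 2→(2−0)÷2=1=a, 40→(40−0)÷2=20=t, 10→(10−0)÷2=5=e.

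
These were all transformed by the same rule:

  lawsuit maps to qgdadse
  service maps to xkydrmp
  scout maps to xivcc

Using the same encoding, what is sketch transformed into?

In lawsuit: l→q is +5, a→g is +6, w→d is +7, s→a is +8 — the shift increases by 1 each position. Letter i (0-indexed) is shifted by i+5, so successive shifts are 5, 6, 7, ….
For sketch: s+5=x, k+6=q, e+7=l, t+8=b, c+9=l, h+10=r.

xqlblr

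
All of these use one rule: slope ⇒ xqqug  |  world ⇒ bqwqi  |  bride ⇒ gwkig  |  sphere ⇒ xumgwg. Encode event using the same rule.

gagsy

The rule splits by letter class: vowels +2, consonants +5.
For event: e(vowel)+2=g, v(cons)+5=a, e(vowel)+2=g, n(cons)+5=s, t(cons)+5=y.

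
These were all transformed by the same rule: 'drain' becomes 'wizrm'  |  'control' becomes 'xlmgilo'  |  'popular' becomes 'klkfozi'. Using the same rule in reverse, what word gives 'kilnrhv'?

promise

Each pair mirrors across the alphabet (d↔w, r↔i, a↔z): positions sum to 25. Letters are reflected about the middle of the alphabet (position → 25−position): Atbash.
Undoing it on kilnrhv: k↔p, i↔r, l↔o, n↔m, r↔i, h↔s, v↔e.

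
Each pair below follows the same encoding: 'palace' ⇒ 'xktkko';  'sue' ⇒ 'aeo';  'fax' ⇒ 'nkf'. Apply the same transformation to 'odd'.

The shift depends on letter class: consonant p→x is +8, but vowel a→k is +10. Vowels shift forward by 10 and consonants shift forward by 8.
Applying it to odd: o(vowel)+10=y, d(cons)+8=l, d(cons)+8=l.

yll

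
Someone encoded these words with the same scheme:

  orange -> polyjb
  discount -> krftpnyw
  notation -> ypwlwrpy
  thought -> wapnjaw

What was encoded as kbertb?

device

o(14)→p(15) and r(17)→o(14) fit y≡17x+11 (mod 26); the inverse of 17 mod 26 is 23. This is an affine cipher: with a=0,…,z=25, each position x becomes (17x+11) mod 26.
Reversing it on kbertb: k(10)→23·(10−11)≡3=d; b(1)→23·(1−11)≡4=e; e(4)→23·(4−11)≡21=v; r(17)→23·(17−11)≡8=i; t(19)→23·(19−11)≡2=c; b(1)→23·(1−11)≡4=e (all mod 26).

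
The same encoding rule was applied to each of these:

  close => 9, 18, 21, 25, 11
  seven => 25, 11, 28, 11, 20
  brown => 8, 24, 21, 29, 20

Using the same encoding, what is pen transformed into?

c is letter #3 and maps to 9: an offset of 6. Each letter is replaced by its alphabet position (a=1..z=26) + 6.
For pen: p=16→22, e=5→11, n=14→20.

22, 11, 20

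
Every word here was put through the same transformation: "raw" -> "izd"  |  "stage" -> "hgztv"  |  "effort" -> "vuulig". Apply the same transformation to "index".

rmwvc

Each letter is replaced by its mirror in the alphabet: a↔z, b↔y, c↔x, and so on (the Atbash cipher).
On index: i↔r, n↔m, d↔w, e↔v, x↔c.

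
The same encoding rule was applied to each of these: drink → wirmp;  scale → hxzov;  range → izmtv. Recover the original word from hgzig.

Letters are reflected about the middle of the alphabet (position → 25−position): Atbash.
Reversing it on hgzig: h↔s, g↔t, z↔a, i↔r, g↔t.

start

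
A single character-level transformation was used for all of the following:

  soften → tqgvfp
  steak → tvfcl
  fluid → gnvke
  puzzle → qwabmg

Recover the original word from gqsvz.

forty

Shifts by position in soften: pos 0: s→t (+1), pos 1: o→q (+2), pos 2: f→g (+1), pos 3: t→v (+2) — repeating every 2. It's a Vigenère-style cipher with numeric key [1,2]: position i shifts by key[i mod 2].
Undoing it on gqsvz: g−1=f, q−2=o, s−1=r, v−2=t, z−1=y.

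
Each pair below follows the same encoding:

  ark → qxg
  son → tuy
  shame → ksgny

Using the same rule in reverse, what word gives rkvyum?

The word is reversed, then every letter is shifted forward by 6.
Decoding rkvyum: shift back: r−6=l, k−6=e, v−6=p, y−6=s, u−6=o, m−6=g → lepsog; then reverse → gospel.

gospel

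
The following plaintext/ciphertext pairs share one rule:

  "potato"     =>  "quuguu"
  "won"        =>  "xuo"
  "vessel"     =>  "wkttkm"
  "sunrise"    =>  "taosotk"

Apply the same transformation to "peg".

Two shifts are in play — +6 for a/e/i/o/u, +1 for every other letter.
For peg: p(cons)+1=q, e(vowel)+6=k, g(cons)+1=h.

qkh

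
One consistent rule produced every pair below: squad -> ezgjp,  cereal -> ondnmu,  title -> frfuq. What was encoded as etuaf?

skirt

Shifts by position in squad: pos 0: s→e (+12), pos 1: q→z (+9), pos 2: u→g (+12), pos 3: a→j (+9) — repeating every 2. It's a Vigenère-style cipher with numeric key [12,9]: position i shifts by key[i mod 2].
Decoding etuaf: e−12=s, t−9=k, u−12=i, a−9=r, f−12=t.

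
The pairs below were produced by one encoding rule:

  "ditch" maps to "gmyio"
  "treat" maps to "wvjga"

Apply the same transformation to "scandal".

In ditch: d→g is +3, i→m is +4, t→y is +5, c→i is +6 — the shift increases by 1 each position. The shift increases by 1 at each position, starting from +3: 3, 4, 5, ….
Applying it to scandal: s+3=v, c+4=g, a+5=f, n+6=t, d+7=k, a+8=i, l+9=u.

vgftkiu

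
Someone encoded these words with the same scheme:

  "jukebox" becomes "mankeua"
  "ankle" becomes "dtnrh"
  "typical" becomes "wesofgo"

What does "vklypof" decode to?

Shifts by position in jukebox: pos 0: j→m (+3), pos 1: u→a (+6), pos 2: k→n (+3), pos 3: e→k (+6) — repeating every 2. The shifts repeat in a cycle of length 2: positions 0,1,… shift by +3, +6, then the pattern repeats.
Undoing it on vklypof: v−3=s, k−6=e, l−3=i, y−6=s, p−3=m, o−6=i, f−3=c.

seismic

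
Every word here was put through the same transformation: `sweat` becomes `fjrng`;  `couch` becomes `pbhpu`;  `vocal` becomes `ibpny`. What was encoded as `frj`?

sew

Compare letters: s→f is +13, w→j is +13, e→r is +13 — a constant shift. It's a constant shift of +13 (ROT13).
Decoding frj: f−13=s, r−13=e, j−13=w.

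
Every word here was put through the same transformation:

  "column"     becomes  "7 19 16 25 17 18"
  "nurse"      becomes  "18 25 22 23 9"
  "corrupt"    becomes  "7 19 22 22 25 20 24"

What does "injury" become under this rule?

c is letter #3 and maps to 7: an offset of 4. Letters become their 1-based position plus 4 (so a→5, b→6, …).
On injury: i=9→13, n=14→18, j=10→14, u=21→25, r=18→22, y=25→29.

13 18 14 25 22 29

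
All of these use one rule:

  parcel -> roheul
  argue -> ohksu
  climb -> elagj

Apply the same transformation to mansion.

gobcawb

Each letter's alphabet position (a=0..z=25) is mapped through 21·x+14 mod 26 — an affine cipher.
On mansion: m(12)→21·12+14≡6=g; a(0)→21·0+14≡14=o; n(13)→21·13+14≡1=b; s(18)→21·18+14≡2=c; i(8)→21·8+14≡0=a; o(14)→21·14+14≡22=w; n(13)→21·13+14≡1=b (all mod 26).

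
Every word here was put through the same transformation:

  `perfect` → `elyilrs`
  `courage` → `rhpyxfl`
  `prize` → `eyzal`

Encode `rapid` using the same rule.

Treating letters as 0–25, the rule is x ↦ 23x + 23 (mod 26).
Applying it to rapid: r(17)→23·17+23≡24=y; a(0)→23·0+23≡23=x; p(15)→23·15+23≡4=e; i(8)→23·8+23≡25=z; d(3)→23·3+23≡14=o (all mod 26).

yxezo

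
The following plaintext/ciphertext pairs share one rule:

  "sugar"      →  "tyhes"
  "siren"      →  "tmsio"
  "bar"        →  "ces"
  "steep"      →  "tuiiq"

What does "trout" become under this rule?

ussyu

The shift depends on letter class: consonant s→t is +1, but vowel u→y is +4. The rule splits by letter class: vowels +4, consonants +1.
For trout: t(cons)+1=u, r(cons)+1=s, o(vowel)+4=s, u(vowel)+4=y, t(cons)+1=u.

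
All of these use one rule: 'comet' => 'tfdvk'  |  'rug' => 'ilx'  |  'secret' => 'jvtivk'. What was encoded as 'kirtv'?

Compare letters: c→t is +17, o→f is +17, m→d is +17 — a constant shift. Every letter moves 17 places later in the alphabet, wrapping around z→a.
Decoding kirtv: k−17=t, i−17=r, r−17=a, t−17=c, v−17=e.

trace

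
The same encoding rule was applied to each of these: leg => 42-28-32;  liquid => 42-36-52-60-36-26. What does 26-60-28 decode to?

due

l(#12)→42 and e(#5)→28: differences scale by 2, so n = 2·pos + 18. With a=1..z=26, the number is 2·pos + 18.
Undoing it on 26-60-28: 26→(26−18)÷2=4=d, 60→(60−18)÷2=21=u, 28→(28−18)÷2=5=e.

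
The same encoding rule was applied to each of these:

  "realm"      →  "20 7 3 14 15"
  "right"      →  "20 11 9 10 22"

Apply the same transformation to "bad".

4 3 6

r is letter #18 and maps to 20: an offset of 2. Letters become their 1-based position plus 2 (so a→3, b→4, …).
On bad: b=2→4, a=1→3, d=4→6.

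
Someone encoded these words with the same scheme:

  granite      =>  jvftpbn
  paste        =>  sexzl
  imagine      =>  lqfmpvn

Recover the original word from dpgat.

album

Letter i (0-indexed) is shifted by i+3, so successive shifts are 3, 4, 5, ….
Reversing it on dpgat: d−3=a, p−4=l, g−5=b, a−6=u, t−7=m.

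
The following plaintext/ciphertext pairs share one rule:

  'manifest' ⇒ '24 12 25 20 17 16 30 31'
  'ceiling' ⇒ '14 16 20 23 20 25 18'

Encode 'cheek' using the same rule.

14 19 16 16 22

m is letter #13 and maps to 24: an offset of 11. The number is (letter's place in the alphabet, a=1) + 11.
On cheek: c=3→14, h=8→19, e=5→16, e=5→16, k=11→22.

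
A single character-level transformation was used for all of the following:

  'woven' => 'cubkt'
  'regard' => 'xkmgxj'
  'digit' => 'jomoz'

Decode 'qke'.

Compare letters: w→c is +6, o→u is +6, v→b is +6 — a constant shift. Every letter moves 6 places later in the alphabet, wrapping around z→a.
Decoding qke: q−6=k, k−6=e, e−6=y.

key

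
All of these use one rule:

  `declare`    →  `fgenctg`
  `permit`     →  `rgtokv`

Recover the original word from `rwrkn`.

pupil

Compare letters: d→f is +2, e→g is +2, c→e is +2 — a constant shift. Every letter moves 2 places later in the alphabet, wrapping around z→a.
Decoding rwrkn: r−2=p, w−2=u, r−2=p, k−2=i, n−2=l.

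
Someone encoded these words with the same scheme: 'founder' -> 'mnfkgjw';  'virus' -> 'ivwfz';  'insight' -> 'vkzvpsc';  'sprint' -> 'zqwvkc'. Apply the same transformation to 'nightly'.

kvpscer

f(5)→m(12) and o(14)→n(13) fit y≡3x+23 (mod 26); the inverse of 3 mod 26 is 9. Treating letters as 0–25, the rule is x ↦ 3x + 23 (mod 26).
For nightly: n(13)→3·13+23≡10=k; i(8)→3·8+23≡21=v; g(6)→3·6+23≡15=p; h(7)→3·7+23≡18=s; t(19)→3·19+23≡2=c; l(11)→3·11+23≡4=e; y(24)→3·24+23≡17=r (all mod 26).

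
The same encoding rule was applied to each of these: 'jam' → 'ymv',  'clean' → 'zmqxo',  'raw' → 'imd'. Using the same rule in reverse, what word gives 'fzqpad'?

The output letters match the input read backwards, each shifted +12: jam reversed is maj. Two steps: reverse the string, then apply a Caesar shift of +12.
Undoing it on fzqpad: shift back: f−12=t, z−12=n, q−12=e, p−12=d, a−12=o, d−12=r → tnedor; then reverse → rodent.

rodent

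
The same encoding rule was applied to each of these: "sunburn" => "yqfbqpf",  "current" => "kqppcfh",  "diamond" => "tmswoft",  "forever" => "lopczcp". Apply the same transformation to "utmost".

This is an affine cipher: with a=0,…,z=25, each position x becomes (9x+18) mod 26.
For utmost: u(20)→9·20+18≡16=q; t(19)→9·19+18≡7=h; m(12)→9·12+18≡22=w; o(14)→9·14+18≡14=o; s(18)→9·18+18≡24=y; t(19)→9·19+18≡7=h (all mod 26).

qhwoyh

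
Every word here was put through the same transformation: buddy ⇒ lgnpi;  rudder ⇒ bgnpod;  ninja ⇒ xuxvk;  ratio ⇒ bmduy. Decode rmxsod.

Shifts by position in buddy: pos 0: b→l (+10), pos 1: u→g (+12), pos 2: d→n (+10), pos 3: d→p (+12) — repeating every 2. A repeating key of period 2 is used — shifts +10, +12 over and over.
Undoing it on rmxsod: r−10=h, m−12=a, x−10=n, s−12=g, o−10=e, d−12=r.

hanger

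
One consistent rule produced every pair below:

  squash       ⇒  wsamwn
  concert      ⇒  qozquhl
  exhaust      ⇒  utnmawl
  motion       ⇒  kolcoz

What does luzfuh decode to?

tender

Treating letters as 0–25, the rule is x ↦ 15x + 12 (mod 26).
Decoding luzfuh: l(11)→7·(11−12)≡19=t; u(20)→7·(20−12)≡4=e; z(25)→7·(25−12)≡13=n; f(5)→7·(5−12)≡3=d; u(20)→7·(20−12)≡4=e; h(7)→7·(7−12)≡17=r (all mod 26).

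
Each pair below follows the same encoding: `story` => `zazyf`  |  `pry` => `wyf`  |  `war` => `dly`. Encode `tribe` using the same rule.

The shift depends on letter class: consonant s→z is +7, but vowel o→z is +11. Vowels shift forward by 11 and consonants shift forward by 7.
For tribe: t(cons)+7=a, r(cons)+7=y, i(vowel)+11=t, b(cons)+7=i, e(vowel)+11=p.

aytip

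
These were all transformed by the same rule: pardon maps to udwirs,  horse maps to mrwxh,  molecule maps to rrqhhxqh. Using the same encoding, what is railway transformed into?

wdlqbdd

The shift depends on letter class: consonant p→u is +5, but vowel a→d is +3. The rule splits by letter class: vowels +3, consonants +5.
For railway: r(cons)+5=w, a(vowel)+3=d, i(vowel)+3=l, l(cons)+5=q, w(cons)+5=b, a(vowel)+3=d, y(cons)+5=d.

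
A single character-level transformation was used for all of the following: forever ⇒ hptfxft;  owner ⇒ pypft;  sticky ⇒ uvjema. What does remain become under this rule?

The shift depends on letter class: consonant f→h is +2, but vowel o→p is +1. Vowels shift forward by 1 and consonants shift forward by 2.
Applying it to remain: r(cons)+2=t, e(vowel)+1=f, m(cons)+2=o, a(vowel)+1=b, i(vowel)+1=j, n(cons)+2=p.

tfobjp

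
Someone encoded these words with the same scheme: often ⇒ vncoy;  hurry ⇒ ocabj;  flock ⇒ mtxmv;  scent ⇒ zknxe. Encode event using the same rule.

In often: o→v is +7, f→n is +8, t→c is +9, e→o is +10 — the shift increases by 1 each position. Each letter shifts forward by (position + 7), i.e. 7, 8, 9, … — the shift grows by one for each successive letter.
Applying it to event: e+7=l, v+8=d, e+9=n, n+10=x, t+11=e.

ldnxe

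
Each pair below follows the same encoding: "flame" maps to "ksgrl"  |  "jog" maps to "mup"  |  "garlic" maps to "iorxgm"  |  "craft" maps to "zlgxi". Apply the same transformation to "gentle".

Two steps: reverse the string, then apply a Caesar shift of +6.
Applying it to gentle: reverse → eltneg; then shift: e+6=k, l+6=r, t+6=z, n+6=t, e+6=k, g+6=m.

krztkm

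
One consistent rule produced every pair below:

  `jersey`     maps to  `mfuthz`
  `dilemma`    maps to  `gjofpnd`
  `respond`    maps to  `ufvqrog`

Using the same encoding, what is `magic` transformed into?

pbjjf

Shifts by position in jersey: pos 0: j→m (+3), pos 1: e→f (+1), pos 2: r→u (+3), pos 3: s→t (+1) — repeating every 2. A repeating key of period 2 is used — shifts +3, +1 over and over.
Applying it to magic: m+3=p, a+1=b, g+3=j, i+1=j, c+3=f.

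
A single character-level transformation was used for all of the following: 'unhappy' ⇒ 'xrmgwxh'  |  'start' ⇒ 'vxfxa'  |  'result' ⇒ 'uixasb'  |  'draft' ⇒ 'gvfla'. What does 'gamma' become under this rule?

In unhappy: u→x is +3, n→r is +4, h→m is +5, a→g is +6 — the shift increases by 1 each position. Letter i (0-indexed) is shifted by i+3, so successive shifts are 3, 4, 5, ….
For gamma: g+3=j, a+4=e, m+5=r, m+6=s, a+7=h.

jersh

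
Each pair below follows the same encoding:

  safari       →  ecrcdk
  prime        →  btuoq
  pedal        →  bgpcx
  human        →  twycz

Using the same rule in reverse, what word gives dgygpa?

The shifts repeat in a cycle of length 2: positions 0,1,… shift by +12, +2, then the pattern repeats.
Decoding dgygpa: d−12=r, g−2=e, y−12=m, g−2=e, p−12=d, a−2=y.

remedy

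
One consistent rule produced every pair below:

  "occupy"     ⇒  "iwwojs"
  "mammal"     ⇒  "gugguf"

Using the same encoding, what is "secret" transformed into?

mywlyn

Compare letters: o→i is +20, c→w is +20, c→w is +20 — a constant shift. It's a constant shift of +20 (ROT20).
For secret: s+20=m, e+20=y, c+20=w, r+20=l, e+20=y, t+20=n.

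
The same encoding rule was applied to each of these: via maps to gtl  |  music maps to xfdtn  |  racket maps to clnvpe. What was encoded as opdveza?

desktop

Compare letters: v→g is +11, i→t is +11, a→l is +11 — a constant shift. Each letter is shifted forward by 11 in the alphabet (a Caesar shift of +11).
Reversing it on opdveza: o−11=d, p−11=e, d−11=s, v−11=k, e−11=t, z−11=o, a−11=p.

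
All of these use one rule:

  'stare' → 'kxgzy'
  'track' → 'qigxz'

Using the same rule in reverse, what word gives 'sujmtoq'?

kingdom

The output letters match the input read backwards, each shifted +6: stare reversed is erats. Two steps: reverse the string, then apply a Caesar shift of +6.
Decoding sujmtoq: shift back: s−6=m, u−6=o, j−6=d, m−6=g, t−6=n, o−6=i, q−6=k → modgnik; then reverse → kingdom.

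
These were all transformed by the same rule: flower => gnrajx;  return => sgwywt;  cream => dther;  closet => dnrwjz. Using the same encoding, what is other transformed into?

pvkiw

Each letter shifts forward by (position + 1), i.e. 1, 2, 3, … — the shift grows by one for each successive letter.
Applying it to other: o+1=p, t+2=v, h+3=k, e+4=i, r+5=w.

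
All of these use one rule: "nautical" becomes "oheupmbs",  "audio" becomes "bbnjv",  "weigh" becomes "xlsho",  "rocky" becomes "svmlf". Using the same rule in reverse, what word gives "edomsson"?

Shifts by position in nautical: pos 0: n→o (+1), pos 1: a→h (+7), pos 2: u→e (+10), pos 3: t→u (+1), pos 4: i→p (+7), pos 5: c→m (+10) — repeating every 3. The shifts repeat in a cycle of length 3: positions 0,1,… shift by +1, +7, +10, then the pattern repeats.
Decoding edomsson: e−1=d, d−7=w, o−10=e, m−1=l, s−7=l, s−10=i, o−1=n, n−7=g.

dwelling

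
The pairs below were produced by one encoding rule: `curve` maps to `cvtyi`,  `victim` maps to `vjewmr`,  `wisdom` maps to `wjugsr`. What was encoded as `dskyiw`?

driver

In curve: c→c is +0, u→v is +1, r→t is +2, v→y is +3 — the shift increases by 1 each position. The shift increases by 1 at each position, starting from +0: 0, 1, 2, ….
Decoding dskyiw: d−0=d, s−1=r, k−2=i, y−3=v, i−4=e, w−5=r.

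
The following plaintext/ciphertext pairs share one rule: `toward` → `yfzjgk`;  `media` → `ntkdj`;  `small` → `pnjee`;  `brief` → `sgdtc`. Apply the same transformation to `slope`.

pefot

t(19)→y(24) and o(14)→f(5) fit y≡9x+9 (mod 26); the inverse of 9 mod 26 is 3. Each letter's alphabet position (a=0..z=25) is mapped through 9·x+9 mod 26 — an affine cipher.
Applying it to slope: s(18)→9·18+9≡15=p; l(11)→9·11+9≡4=e; o(14)→9·14+9≡5=f; p(15)→9·15+9≡14=o; e(4)→9·4+9≡19=t (all mod 26).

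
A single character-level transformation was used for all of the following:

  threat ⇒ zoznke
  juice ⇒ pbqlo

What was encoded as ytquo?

In threat: t→z is +6, h→o is +7, r→z is +8, e→n is +9 — the shift increases by 1 each position. Letter i (0-indexed) is shifted by i+6, so successive shifts are 6, 7, 8, ….
Reversing it on ytquo: y−6=s, t−7=m, q−8=i, u−9=l, o−10=e.

smile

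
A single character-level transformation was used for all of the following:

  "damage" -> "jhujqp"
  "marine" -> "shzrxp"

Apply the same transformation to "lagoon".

rhoxyy

In damage: d→j is +6, a→h is +7, m→u is +8, a→j is +9 — the shift increases by 1 each position. Each letter shifts forward by (position + 6), i.e. 6, 7, 8, … — the shift grows by one for each successive letter.
For lagoon: l+6=r, a+7=h, g+8=o, o+9=x, o+10=y, n+11=y.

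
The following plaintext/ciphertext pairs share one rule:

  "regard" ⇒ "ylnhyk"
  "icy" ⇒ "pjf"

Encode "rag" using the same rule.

Compare letters: r→y is +7, e→l is +7, g→n is +7 — a constant shift. It's a constant shift of +7 (ROT7).
Applying it to rag: r+7=y, a+7=h, g+7=n.

yhn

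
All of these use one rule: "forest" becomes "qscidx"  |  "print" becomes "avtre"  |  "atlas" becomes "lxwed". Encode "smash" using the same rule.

dqlws

It's a Vigenère-style cipher with numeric key [11,4]: position i shifts by key[i mod 2].
On smash: s+11=d, m+4=q, a+11=l, s+4=w, h+11=s.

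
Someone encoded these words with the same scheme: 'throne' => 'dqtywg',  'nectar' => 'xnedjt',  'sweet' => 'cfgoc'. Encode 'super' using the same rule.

Shifts by position in throne: pos 0: t→d (+10), pos 1: h→q (+9), pos 2: r→t (+2), pos 3: o→y (+10), pos 4: n→w (+9), pos 5: e→g (+2) — repeating every 3. The shifts repeat in a cycle of length 3: positions 0,1,… shift by +10, +9, +2, then the pattern repeats.
Applying it to super: s+10=c, u+9=d, p+2=r, e+10=o, r+9=a.

cdroa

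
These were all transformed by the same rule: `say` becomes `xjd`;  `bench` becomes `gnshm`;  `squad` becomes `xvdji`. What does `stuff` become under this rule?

xydkk

The rule splits by letter class: vowels +9, consonants +5.
For stuff: s(cons)+5=x, t(cons)+5=y, u(vowel)+9=d, f(cons)+5=k, f(cons)+5=k.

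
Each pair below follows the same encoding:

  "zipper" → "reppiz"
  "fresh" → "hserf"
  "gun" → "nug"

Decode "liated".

The output letters match the input read backwards: zipper reversed is reppiz. The word is simply reversed.
Reversing it on liated: then reverse → detail.

detail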